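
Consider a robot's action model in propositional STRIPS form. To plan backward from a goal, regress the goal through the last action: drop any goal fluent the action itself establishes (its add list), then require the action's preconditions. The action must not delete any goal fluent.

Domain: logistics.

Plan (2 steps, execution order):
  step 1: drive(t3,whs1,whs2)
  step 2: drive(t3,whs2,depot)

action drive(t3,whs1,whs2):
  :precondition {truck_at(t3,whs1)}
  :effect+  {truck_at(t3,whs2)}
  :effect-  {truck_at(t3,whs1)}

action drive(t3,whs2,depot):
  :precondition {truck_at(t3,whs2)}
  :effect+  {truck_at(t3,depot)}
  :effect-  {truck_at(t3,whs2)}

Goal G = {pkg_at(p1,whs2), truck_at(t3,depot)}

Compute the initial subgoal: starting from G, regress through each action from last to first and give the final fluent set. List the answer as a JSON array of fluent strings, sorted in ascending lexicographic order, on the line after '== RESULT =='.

Work backward from the goal:
  through step 2 (drive(t3,whs2,depot)): drop {truck_at(t3,depot)}, keep {pkg_at(p1,whs2)}, require {truck_at(t3,whs2)}
    → {pkg_at(p1,whs2), truck_at(t3,whs2)}
  through step 1 (drive(t3,whs1,whs2)): drop {truck_at(t3,whs2)}, keep {pkg_at(p1,whs2)}, require {truck_at(t3,whs1)}
    → {pkg_at(p1,whs2), truck_at(t3,whs1)}

== RESULT ==
["pkg_at(p1,whs2)", "truck_at(t3,whs1)"]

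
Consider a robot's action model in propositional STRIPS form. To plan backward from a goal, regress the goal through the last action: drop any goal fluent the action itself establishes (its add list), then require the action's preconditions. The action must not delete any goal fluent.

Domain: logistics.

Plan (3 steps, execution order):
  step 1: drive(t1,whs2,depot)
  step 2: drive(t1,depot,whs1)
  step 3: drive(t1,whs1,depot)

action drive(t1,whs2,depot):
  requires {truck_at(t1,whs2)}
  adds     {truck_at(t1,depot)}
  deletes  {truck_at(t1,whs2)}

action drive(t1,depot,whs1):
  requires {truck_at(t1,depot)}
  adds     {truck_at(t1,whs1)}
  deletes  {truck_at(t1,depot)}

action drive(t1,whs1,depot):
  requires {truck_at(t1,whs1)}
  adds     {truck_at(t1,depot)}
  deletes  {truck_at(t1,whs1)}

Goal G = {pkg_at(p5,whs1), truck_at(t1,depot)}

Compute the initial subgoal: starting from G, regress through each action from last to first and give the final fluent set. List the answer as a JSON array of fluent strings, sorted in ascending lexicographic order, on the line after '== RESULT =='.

Work backward from the goal:
  through step 3 (drive(t1,whs1,depot)): drop {truck_at(t1,depot)}, keep {pkg_at(p5,whs1)}, require {truck_at(t1,whs1)}
    → {pkg_at(p5,whs1), truck_at(t1,whs1)}
  through step 2 (drive(t1,depot,whs1)): drop {truck_at(t1,whs1)}, keep {pkg_at(p5,whs1)}, require {truck_at(t1,depot)}
    → {pkg_at(p5,whs1), truck_at(t1,depot)}
  through step 1 (drive(t1,whs2,depot)): drop {truck_at(t1,depot)}, keep {pkg_at(p5,whs1)}, require {truck_at(t1,whs2)}
    → {pkg_at(p5,whs1), truck_at(t1,whs2)}

== RESULT ==
["pkg_at(p5,whs1)", "truck_at(t1,whs2)"]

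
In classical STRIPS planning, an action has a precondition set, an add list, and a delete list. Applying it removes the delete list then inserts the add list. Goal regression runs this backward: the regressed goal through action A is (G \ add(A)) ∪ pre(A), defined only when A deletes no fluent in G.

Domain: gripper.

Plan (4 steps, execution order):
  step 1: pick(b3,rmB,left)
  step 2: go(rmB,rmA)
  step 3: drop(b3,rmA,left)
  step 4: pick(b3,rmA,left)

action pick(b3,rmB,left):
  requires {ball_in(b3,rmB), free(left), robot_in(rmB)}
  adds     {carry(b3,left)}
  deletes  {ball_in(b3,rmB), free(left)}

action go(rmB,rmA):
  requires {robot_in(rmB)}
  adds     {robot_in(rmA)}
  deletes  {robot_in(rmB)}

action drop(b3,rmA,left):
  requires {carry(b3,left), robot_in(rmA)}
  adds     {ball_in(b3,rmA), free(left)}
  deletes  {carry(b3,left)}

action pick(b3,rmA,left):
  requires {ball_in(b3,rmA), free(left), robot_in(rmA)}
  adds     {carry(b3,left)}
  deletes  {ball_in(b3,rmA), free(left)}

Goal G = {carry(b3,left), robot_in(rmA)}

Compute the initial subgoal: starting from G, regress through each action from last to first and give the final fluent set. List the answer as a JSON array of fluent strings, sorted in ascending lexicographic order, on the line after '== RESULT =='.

Work backward from the goal:
  through step 4 (pick(b3,rmA,left)): drop {carry(b3,left)}, keep {robot_in(rmA)}, require {ball_in(b3,rmA), free(left), robot_in(rmA)}
    → {ball_in(b3,rmA), free(left), robot_in(rmA)}
  through step 3 (drop(b3,rmA,left)): drop {ball_in(b3,rmA), free(left)}, keep {robot_in(rmA)}, require {carry(b3,left), robot_in(rmA)}
    → {carry(b3,left), robot_in(rmA)}
  through step 2 (go(rmB,rmA)): drop {robot_in(rmA)}, keep {carry(b3,left)}, require {robot_in(rmB)}
    → {carry(b3,left), robot_in(rmB)}
  through step 1 (pick(b3,rmB,left)): drop {carry(b3,left)}, keep {robot_in(rmB)}, require {ball_in(b3,rmB), free(left), robot_in(rmB)}
    → {ball_in(b3,rmB), free(left), robot_in(rmB)}

== RESULT ==
["ball_in(b3,rmB)", "free(left)", "robot_in(rmB)"]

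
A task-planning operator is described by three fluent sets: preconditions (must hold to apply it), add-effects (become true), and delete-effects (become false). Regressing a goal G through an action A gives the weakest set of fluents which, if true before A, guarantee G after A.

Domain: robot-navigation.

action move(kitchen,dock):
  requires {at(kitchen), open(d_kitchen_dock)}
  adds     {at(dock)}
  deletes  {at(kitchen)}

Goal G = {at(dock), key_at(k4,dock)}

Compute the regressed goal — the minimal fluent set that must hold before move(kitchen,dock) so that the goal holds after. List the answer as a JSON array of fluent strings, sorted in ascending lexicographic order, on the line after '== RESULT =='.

Regress:
  G ∩ del = {}  (empty — regression defined)
  G \ add = {at(dock), key_at(k4,dock)} \ {at(dock)} = {key_at(k4,dock)}
  ∪ pre   = {key_at(k4,dock)} ∪ {at(kitchen), open(d_kitchen_dock)}
          = {at(kitchen), key_at(k4,dock), open(d_kitchen_dock)}

== RESULT ==
["at(kitchen)", "key_at(k4,dock)", "open(d_kitchen_dock)"]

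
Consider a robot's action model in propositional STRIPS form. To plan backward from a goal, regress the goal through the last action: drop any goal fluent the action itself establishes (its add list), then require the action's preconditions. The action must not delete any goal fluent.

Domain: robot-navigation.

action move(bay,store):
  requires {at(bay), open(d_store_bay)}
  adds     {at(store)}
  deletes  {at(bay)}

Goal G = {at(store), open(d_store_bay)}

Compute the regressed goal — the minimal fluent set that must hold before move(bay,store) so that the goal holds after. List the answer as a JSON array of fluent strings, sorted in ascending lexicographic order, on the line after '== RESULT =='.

Compute (G \ add) ∪ pre:
  G ∩ del = {}  (empty — regression defined)
  G \ add = {at(store), open(d_store_bay)} \ {at(store)} = {open(d_store_bay)}
  ∪ pre   = {open(d_store_bay)} ∪ {at(bay), open(d_store_bay)}
          = {at(bay), open(d_store_bay)}

== RESULT ==
["at(bay)", "open(d_store_bay)"]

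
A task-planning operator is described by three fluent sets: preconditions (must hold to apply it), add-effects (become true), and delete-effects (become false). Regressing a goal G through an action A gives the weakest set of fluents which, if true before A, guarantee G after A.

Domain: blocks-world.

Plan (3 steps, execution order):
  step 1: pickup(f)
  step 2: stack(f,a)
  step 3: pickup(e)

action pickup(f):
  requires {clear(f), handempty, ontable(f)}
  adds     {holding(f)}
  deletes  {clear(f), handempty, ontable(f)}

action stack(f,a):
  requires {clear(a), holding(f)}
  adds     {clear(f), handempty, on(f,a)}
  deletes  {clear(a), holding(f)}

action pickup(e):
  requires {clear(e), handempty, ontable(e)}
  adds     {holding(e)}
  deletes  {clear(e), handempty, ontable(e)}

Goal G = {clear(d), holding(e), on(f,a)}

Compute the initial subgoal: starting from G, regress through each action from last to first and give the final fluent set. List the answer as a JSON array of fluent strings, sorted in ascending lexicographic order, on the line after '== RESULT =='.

Regress step by step:
  through step 3 (pickup(e)): drop {holding(e)}, keep {clear(d), on(f,a)}, require {clear(e), handempty, ontable(e)}
    → {clear(d), clear(e), handempty, on(f,a), ontable(e)}
  through step 2 (stack(f,a)): drop {handempty, on(f,a)}, keep {clear(d), clear(e), ontable(e)}, require {clear(a), holding(f)}
    → {clear(a), clear(d), clear(e), holding(f), ontable(e)}
  through step 1 (pickup(f)): drop {holding(f)}, keep {clear(a), clear(d), clear(e), ontable(e)}, require {clear(f), handempty, ontable(f)}
    → {clear(a), clear(d), clear(e), clear(f), handempty, ontable(e), ontable(f)}

== RESULT ==
["clear(a)", "clear(d)", "clear(e)", "clear(f)", "handempty", "ontable(e)", "ontable(f)"]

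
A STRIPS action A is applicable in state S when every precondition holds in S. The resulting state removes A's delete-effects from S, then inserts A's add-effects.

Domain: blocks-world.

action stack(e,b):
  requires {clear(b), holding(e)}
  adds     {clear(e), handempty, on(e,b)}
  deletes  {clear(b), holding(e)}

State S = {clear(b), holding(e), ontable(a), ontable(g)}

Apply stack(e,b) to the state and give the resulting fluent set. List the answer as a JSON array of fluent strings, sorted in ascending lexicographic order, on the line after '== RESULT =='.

Compute (S \ del) ∪ add:
  pre ⊆ S: {clear(b), holding(e)} ⊆ S  — applicable
  S \ del = {ontable(a), ontable(g)}
  ∪ add   = {clear(e), handempty, on(e,b), ontable(a), ontable(g)}

== RESULT ==
["clear(e)", "handempty", "on(e,b)", "ontable(a)", "ontable(g)"]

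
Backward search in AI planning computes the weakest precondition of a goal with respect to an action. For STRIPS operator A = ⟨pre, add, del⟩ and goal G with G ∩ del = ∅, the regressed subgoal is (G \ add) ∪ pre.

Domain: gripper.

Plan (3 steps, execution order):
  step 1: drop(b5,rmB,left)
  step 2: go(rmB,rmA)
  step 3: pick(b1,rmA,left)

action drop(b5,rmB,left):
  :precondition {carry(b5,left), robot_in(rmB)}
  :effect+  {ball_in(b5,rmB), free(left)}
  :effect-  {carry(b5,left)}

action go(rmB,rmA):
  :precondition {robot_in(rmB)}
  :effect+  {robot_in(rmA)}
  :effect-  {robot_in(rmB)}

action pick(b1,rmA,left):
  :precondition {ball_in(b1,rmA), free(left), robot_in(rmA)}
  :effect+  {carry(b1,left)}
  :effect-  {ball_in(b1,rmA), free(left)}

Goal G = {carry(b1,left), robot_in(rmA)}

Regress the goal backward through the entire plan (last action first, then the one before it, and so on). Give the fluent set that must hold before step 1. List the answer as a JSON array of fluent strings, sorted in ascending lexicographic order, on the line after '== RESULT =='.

Work backward from the goal:
  through step 3 (pick(b1,rmA,left)): drop {carry(b1,left)}, keep {robot_in(rmA)}, require {ball_in(b1,rmA), free(left), robot_in(rmA)}
    → {ball_in(b1,rmA), free(left), robot_in(rmA)}
  through step 2 (go(rmB,rmA)): drop {robot_in(rmA)}, keep {ball_in(b1,rmA), free(left)}, require {robot_in(rmB)}
    → {ball_in(b1,rmA), free(left), robot_in(rmB)}
  through step 1 (drop(b5,rmB,left)): drop {free(left)}, keep {ball_in(b1,rmA), robot_in(rmB)}, require {carry(b5,left), robot_in(rmB)}
    → {ball_in(b1,rmA), carry(b5,left), robot_in(rmB)}

== RESULT ==
["ball_in(b1,rmA)", "carry(b5,left)", "robot_in(rmB)"]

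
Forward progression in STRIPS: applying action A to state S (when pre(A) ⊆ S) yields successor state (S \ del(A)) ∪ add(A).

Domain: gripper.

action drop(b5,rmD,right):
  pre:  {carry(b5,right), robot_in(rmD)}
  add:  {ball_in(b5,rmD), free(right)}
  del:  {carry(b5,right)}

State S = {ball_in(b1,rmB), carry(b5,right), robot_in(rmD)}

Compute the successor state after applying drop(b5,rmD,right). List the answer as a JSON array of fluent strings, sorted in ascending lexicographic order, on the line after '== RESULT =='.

Progress:
  pre ⊆ S: {carry(b5,right), robot_in(rmD)} ⊆ S  — applicable
  S \ del = {ball_in(b1,rmB), robot_in(rmD)}
  ∪ add   = {ball_in(b1,rmB), ball_in(b5,rmD), free(right), robot_in(rmD)}

== RESULT ==
["ball_in(b1,rmB)", "ball_in(b5,rmD)", "free(right)", "robot_in(rmD)"]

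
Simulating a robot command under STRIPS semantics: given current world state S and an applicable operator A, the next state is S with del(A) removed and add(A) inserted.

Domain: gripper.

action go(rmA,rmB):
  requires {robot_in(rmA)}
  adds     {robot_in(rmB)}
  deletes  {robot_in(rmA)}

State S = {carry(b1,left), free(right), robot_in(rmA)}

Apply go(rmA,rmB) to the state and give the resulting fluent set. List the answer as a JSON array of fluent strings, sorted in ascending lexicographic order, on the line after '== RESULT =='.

Progress:
  pre ⊆ S: {robot_in(rmA)} ⊆ S  — applicable
  S \ del = {carry(b1,left), free(right)}
  ∪ add   = {carry(b1,left), free(right), robot_in(rmB)}

== RESULT ==
["carry(b1,left)", "free(right)", "robot_in(rmB)"]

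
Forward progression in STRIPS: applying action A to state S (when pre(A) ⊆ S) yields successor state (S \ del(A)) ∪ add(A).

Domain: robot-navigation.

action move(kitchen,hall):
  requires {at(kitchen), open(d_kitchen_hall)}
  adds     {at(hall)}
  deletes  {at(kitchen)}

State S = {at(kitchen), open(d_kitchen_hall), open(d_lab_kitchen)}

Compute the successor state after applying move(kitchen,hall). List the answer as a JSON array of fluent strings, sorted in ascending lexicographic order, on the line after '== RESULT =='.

Compute (S \ del) ∪ add:
  pre ⊆ S: {at(kitchen), open(d_kitchen_hall)} ⊆ S  — applicable
  S \ del = {open(d_kitchen_hall), open(d_lab_kitchen)}
  ∪ add   = {at(hall), open(d_kitchen_hall), open(d_lab_kitchen)}

== RESULT ==
["at(hall)", "open(d_kitchen_hall)", "open(d_lab_kitchen)"]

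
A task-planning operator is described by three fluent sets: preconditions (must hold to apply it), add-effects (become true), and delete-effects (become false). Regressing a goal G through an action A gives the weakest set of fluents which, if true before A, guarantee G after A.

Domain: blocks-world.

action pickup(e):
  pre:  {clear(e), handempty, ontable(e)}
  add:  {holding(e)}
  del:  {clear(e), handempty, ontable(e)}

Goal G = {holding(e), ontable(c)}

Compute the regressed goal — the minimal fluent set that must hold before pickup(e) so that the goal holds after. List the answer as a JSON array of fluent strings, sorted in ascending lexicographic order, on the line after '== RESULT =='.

Regress:
  G ∩ del = {}  (empty — regression defined)
  G \ add = {holding(e), ontable(c)} \ {holding(e)} = {ontable(c)}
  ∪ pre   = {ontable(c)} ∪ {clear(e), handempty, ontable(e)}
          = {clear(e), handempty, ontable(c), ontable(e)}

== RESULT ==
["clear(e)", "handempty", "ontable(c)", "ontable(e)"]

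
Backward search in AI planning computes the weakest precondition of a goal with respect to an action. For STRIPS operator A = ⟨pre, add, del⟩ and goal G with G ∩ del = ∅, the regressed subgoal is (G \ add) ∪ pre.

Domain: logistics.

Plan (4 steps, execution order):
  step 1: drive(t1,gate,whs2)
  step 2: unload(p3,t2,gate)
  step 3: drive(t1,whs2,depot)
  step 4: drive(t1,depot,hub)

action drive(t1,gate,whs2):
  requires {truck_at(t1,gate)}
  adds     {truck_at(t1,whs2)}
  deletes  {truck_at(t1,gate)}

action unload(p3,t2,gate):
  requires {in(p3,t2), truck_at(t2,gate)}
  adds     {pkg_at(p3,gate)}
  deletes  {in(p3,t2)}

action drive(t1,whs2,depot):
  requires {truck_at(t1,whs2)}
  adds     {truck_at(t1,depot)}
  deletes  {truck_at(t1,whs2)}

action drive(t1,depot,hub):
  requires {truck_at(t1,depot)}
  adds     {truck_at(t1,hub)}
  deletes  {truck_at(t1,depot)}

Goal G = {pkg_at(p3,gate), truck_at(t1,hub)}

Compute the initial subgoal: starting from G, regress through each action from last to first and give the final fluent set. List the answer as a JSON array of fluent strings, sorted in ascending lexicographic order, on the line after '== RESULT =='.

Regress step by step:
  through step 4 (drive(t1,depot,hub)): drop {truck_at(t1,hub)}, keep {pkg_at(p3,gate)}, require {truck_at(t1,depot)}
    → {pkg_at(p3,gate), truck_at(t1,depot)}
  through step 3 (drive(t1,whs2,depot)): drop {truck_at(t1,depot)}, keep {pkg_at(p3,gate)}, require {truck_at(t1,whs2)}
    → {pkg_at(p3,gate), truck_at(t1,whs2)}
  through step 2 (unload(p3,t2,gate)): drop {pkg_at(p3,gate)}, keep {truck_at(t1,whs2)}, require {in(p3,t2), truck_at(t2,gate)}
    → {in(p3,t2), truck_at(t1,whs2), truck_at(t2,gate)}
  through step 1 (drive(t1,gate,whs2)): drop {truck_at(t1,whs2)}, keep {in(p3,t2), truck_at(t2,gate)}, require {truck_at(t1,gate)}
    → {in(p3,t2), truck_at(t1,gate), truck_at(t2,gate)}

== RESULT ==
["in(p3,t2)", "truck_at(t1,gate)", "truck_at(t2,gate)"]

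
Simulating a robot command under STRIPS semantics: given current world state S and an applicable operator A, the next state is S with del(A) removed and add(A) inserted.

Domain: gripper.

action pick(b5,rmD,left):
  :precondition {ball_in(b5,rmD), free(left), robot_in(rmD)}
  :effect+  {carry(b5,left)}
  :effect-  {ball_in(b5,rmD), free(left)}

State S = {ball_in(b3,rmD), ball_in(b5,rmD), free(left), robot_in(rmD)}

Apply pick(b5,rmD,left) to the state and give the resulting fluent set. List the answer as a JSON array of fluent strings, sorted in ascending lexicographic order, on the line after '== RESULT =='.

Compute (S \ del) ∪ add:
  pre ⊆ S: {ball_in(b5,rmD), free(left), robot_in(rmD)} ⊆ S  — applicable
  S \ del = {ball_in(b3,rmD), robot_in(rmD)}
  ∪ add   = {ball_in(b3,rmD), carry(b5,left), robot_in(rmD)}

== RESULT ==
["ball_in(b3,rmD)", "carry(b5,left)", "robot_in(rmD)"]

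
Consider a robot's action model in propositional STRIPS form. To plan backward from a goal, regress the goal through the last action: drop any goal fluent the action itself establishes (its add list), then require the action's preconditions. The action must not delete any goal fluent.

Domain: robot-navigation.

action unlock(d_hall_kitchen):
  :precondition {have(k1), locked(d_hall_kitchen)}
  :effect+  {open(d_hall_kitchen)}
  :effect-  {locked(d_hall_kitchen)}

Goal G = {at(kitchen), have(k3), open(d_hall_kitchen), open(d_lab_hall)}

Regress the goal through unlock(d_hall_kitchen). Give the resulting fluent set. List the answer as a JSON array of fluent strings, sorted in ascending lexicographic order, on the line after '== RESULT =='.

Regress:
  G ∩ del = {}  (empty — regression defined)
  G \ add = {at(kitchen), have(k3), open(d_hall_kitchen), open(d_lab_hall)} \ {open(d_hall_kitchen)} = {at(kitchen), have(k3), open(d_lab_hall)}
  ∪ pre   = {at(kitchen), have(k3), open(d_lab_hall)} ∪ {have(k1), locked(d_hall_kitchen)}
          = {at(kitchen), have(k1), have(k3), locked(d_hall_kitchen), open(d_lab_hall)}

== RESULT ==
["at(kitchen)", "have(k1)", "have(k3)", "locked(d_hall_kitchen)", "open(d_lab_hall)"]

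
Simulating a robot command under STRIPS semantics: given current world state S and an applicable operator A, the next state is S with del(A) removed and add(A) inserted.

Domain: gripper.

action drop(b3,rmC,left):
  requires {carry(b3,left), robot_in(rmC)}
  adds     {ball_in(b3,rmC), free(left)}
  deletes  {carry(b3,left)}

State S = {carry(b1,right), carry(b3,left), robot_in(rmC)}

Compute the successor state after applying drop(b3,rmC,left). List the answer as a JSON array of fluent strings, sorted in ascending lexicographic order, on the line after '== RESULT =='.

Compute (S \ del) ∪ add:
  pre ⊆ S: {carry(b3,left), robot_in(rmC)} ⊆ S  — applicable
  S \ del = {carry(b1,right), robot_in(rmC)}
  ∪ add   = {ball_in(b3,rmC), carry(b1,right), free(left), robot_in(rmC)}

== RESULT ==
["ball_in(b3,rmC)", "carry(b1,right)", "free(left)", "robot_in(rmC)"]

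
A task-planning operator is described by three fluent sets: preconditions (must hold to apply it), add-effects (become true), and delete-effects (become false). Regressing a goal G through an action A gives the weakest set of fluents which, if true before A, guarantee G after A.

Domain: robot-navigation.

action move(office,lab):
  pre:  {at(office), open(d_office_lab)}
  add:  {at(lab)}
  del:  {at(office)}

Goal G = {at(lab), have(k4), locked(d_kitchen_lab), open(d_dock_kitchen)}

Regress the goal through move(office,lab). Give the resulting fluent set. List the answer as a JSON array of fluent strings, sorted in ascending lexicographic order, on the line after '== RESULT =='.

Compute (G \ add) ∪ pre:
  G ∩ del = {}  (empty — regression defined)
  G \ add = {at(lab), have(k4), locked(d_kitchen_lab), open(d_dock_kitchen)} \ {at(lab)} = {have(k4), locked(d_kitchen_lab), open(d_dock_kitchen)}
  ∪ pre   = {have(k4), locked(d_kitchen_lab), open(d_dock_kitchen)} ∪ {at(office), open(d_office_lab)}
          = {at(office), have(k4), locked(d_kitchen_lab), open(d_dock_kitchen), open(d_office_lab)}

== RESULT ==
["at(office)", "have(k4)", "locked(d_kitchen_lab)", "open(d_dock_kitchen)", "open(d_office_lab)"]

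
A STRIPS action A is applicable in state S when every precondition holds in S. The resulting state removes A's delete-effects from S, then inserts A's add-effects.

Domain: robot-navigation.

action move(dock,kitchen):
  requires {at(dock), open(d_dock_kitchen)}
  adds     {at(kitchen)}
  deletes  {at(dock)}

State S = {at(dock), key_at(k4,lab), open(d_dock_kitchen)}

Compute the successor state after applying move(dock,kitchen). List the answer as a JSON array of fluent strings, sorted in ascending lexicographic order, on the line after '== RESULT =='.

Progress:
  pre ⊆ S: {at(dock), open(d_dock_kitchen)} ⊆ S  — applicable
  S \ del = {key_at(k4,lab), open(d_dock_kitchen)}
  ∪ add   = {at(kitchen), key_at(k4,lab), open(d_dock_kitchen)}

== RESULT ==
["at(kitchen)", "key_at(k4,lab)", "open(d_dock_kitchen)"]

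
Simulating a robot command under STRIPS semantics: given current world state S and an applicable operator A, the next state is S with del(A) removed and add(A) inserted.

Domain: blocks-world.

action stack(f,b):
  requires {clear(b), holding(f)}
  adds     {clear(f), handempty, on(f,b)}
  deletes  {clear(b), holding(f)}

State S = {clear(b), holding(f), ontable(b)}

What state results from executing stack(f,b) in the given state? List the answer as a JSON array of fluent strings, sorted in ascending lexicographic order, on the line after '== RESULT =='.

Compute (S \ del) ∪ add:
  pre ⊆ S: {clear(b), holding(f)} ⊆ S  — applicable
  S \ del = {ontable(b)}
  ∪ add   = {clear(f), handempty, on(f,b), ontable(b)}

== RESULT ==
["clear(f)", "handempty", "on(f,b)", "ontable(b)"]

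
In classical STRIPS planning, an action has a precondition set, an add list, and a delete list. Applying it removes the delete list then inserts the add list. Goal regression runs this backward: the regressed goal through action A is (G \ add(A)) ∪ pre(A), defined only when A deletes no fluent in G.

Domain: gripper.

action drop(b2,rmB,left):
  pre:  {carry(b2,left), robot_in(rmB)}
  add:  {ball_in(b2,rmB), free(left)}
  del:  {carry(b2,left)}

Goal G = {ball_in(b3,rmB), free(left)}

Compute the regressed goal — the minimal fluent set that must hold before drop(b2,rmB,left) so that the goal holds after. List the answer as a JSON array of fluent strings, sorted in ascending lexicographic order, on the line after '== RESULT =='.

Regress:
  G ∩ del = {}  (empty — regression defined)
  G \ add = {ball_in(b3,rmB), free(left)} \ {ball_in(b2,rmB), free(left)} = {ball_in(b3,rmB)}
  ∪ pre   = {ball_in(b3,rmB)} ∪ {carry(b2,left), robot_in(rmB)}
          = {ball_in(b3,rmB), carry(b2,left), robot_in(rmB)}

== RESULT ==
["ball_in(b3,rmB)", "carry(b2,left)", "robot_in(rmB)"]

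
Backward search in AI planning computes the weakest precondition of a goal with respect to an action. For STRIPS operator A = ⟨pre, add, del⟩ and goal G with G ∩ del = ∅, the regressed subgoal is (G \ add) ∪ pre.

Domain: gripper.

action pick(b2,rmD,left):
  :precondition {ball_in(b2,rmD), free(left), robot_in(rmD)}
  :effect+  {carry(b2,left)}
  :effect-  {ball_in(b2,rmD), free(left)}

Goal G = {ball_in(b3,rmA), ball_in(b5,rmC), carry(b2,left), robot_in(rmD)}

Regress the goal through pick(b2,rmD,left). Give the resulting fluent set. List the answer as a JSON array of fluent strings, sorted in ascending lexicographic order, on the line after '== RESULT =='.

Compute (G \ add) ∪ pre:
  G ∩ del = {}  (empty — regression defined)
  G \ add = {ball_in(b3,rmA), ball_in(b5,rmC), carry(b2,left), robot_in(rmD)} \ {carry(b2,left)} = {ball_in(b3,rmA), ball_in(b5,rmC), robot_in(rmD)}
  ∪ pre   = {ball_in(b3,rmA), ball_in(b5,rmC), robot_in(rmD)} ∪ {ball_in(b2,rmD), free(left), robot_in(rmD)}
          = {ball_in(b2,rmD), ball_in(b3,rmA), ball_in(b5,rmC), free(left), robot_in(rmD)}

== RESULT ==
["ball_in(b2,rmD)", "ball_in(b3,rmA)", "ball_in(b5,rmC)", "free(left)", "robot_in(rmD)"]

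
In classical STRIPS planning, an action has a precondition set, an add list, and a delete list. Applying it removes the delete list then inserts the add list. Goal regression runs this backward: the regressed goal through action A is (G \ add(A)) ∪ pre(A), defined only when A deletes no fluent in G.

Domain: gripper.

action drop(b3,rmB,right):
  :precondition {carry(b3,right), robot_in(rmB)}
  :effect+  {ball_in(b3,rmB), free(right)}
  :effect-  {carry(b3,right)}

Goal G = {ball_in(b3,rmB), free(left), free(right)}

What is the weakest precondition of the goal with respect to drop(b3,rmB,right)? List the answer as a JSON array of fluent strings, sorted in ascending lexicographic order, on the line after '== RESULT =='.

Regress:
  G ∩ del = {}  (empty — regression defined)
  G \ add = {ball_in(b3,rmB), free(left), free(right)} \ {ball_in(b3,rmB), free(right)} = {free(left)}
  ∪ pre   = {free(left)} ∪ {carry(b3,right), robot_in(rmB)}
          = {carry(b3,right), free(left), robot_in(rmB)}

== RESULT ==
["carry(b3,right)", "free(left)", "robot_in(rmB)"]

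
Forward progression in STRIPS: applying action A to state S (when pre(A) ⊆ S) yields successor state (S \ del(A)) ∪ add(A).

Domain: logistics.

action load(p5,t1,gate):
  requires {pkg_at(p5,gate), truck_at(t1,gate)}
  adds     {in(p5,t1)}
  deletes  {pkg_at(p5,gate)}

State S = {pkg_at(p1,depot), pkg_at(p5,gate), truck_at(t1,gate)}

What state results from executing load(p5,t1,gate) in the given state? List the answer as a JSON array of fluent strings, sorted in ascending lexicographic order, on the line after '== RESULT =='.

Compute (S \ del) ∪ add:
  pre ⊆ S: {pkg_at(p5,gate), truck_at(t1,gate)} ⊆ S  — applicable
  S \ del = {pkg_at(p1,depot), truck_at(t1,gate)}
  ∪ add   = {in(p5,t1), pkg_at(p1,depot), truck_at(t1,gate)}

== RESULT ==
["in(p5,t1)", "pkg_at(p1,depot)", "truck_at(t1,gate)"]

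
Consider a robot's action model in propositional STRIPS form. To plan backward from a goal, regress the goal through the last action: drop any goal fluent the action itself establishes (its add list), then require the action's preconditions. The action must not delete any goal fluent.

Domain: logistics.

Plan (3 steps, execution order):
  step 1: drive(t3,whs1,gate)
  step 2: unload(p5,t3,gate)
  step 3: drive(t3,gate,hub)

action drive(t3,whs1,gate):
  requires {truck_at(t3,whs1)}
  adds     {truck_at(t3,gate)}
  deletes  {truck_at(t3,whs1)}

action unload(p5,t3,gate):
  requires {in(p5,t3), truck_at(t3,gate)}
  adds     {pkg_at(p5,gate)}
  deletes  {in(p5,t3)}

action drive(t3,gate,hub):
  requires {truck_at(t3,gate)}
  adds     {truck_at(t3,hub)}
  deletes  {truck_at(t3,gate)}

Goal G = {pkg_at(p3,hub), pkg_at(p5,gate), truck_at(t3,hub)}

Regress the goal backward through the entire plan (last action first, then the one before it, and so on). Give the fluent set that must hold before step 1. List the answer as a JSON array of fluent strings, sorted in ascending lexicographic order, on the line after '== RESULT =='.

Regress step by step:
  through step 3 (drive(t3,gate,hub)): drop {truck_at(t3,hub)}, keep {pkg_at(p3,hub), pkg_at(p5,gate)}, require {truck_at(t3,gate)}
    → {pkg_at(p3,hub), pkg_at(p5,gate), truck_at(t3,gate)}
  through step 2 (unload(p5,t3,gate)): drop {pkg_at(p5,gate)}, keep {pkg_at(p3,hub), truck_at(t3,gate)}, require {in(p5,t3), truck_at(t3,gate)}
    → {in(p5,t3), pkg_at(p3,hub), truck_at(t3,gate)}
  through step 1 (drive(t3,whs1,gate)): drop {truck_at(t3,gate)}, keep {in(p5,t3), pkg_at(p3,hub)}, require {truck_at(t3,whs1)}
    → {in(p5,t3), pkg_at(p3,hub), truck_at(t3,whs1)}

== RESULT ==
["in(p5,t3)", "pkg_at(p3,hub)", "truck_at(t3,whs1)"]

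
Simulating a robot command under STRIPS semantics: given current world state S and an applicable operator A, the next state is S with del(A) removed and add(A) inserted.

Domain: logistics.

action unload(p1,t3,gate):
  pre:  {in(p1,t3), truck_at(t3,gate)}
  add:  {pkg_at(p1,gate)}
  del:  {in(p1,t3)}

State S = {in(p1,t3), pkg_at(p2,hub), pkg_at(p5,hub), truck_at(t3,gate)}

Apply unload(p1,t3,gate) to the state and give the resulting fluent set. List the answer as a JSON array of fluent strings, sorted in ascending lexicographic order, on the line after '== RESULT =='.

Compute (S \ del) ∪ add:
  pre ⊆ S: {in(p1,t3), truck_at(t3,gate)} ⊆ S  — applicable
  S \ del = {pkg_at(p2,hub), pkg_at(p5,hub), truck_at(t3,gate)}
  ∪ add   = {pkg_at(p1,gate), pkg_at(p2,hub), pkg_at(p5,hub), truck_at(t3,gate)}

== RESULT ==
["pkg_at(p1,gate)", "pkg_at(p2,hub)", "pkg_at(p5,hub)", "truck_at(t3,gate)"]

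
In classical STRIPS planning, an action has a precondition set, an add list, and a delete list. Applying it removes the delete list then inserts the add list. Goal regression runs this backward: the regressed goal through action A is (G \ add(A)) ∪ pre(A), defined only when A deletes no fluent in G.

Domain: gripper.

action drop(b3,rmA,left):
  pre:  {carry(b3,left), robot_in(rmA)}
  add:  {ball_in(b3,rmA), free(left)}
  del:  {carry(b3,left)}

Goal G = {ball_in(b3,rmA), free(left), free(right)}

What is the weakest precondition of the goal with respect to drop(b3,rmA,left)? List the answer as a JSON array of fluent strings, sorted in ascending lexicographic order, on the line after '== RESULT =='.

Compute (G \ add) ∪ pre:
  G ∩ del = {}  (empty — regression defined)
  G \ add = {ball_in(b3,rmA), free(left), free(right)} \ {ball_in(b3,rmA), free(left)} = {free(right)}
  ∪ pre   = {free(right)} ∪ {carry(b3,left), robot_in(rmA)}
          = {carry(b3,left), free(right), robot_in(rmA)}

== RESULT ==
["carry(b3,left)", "free(right)", "robot_in(rmA)"]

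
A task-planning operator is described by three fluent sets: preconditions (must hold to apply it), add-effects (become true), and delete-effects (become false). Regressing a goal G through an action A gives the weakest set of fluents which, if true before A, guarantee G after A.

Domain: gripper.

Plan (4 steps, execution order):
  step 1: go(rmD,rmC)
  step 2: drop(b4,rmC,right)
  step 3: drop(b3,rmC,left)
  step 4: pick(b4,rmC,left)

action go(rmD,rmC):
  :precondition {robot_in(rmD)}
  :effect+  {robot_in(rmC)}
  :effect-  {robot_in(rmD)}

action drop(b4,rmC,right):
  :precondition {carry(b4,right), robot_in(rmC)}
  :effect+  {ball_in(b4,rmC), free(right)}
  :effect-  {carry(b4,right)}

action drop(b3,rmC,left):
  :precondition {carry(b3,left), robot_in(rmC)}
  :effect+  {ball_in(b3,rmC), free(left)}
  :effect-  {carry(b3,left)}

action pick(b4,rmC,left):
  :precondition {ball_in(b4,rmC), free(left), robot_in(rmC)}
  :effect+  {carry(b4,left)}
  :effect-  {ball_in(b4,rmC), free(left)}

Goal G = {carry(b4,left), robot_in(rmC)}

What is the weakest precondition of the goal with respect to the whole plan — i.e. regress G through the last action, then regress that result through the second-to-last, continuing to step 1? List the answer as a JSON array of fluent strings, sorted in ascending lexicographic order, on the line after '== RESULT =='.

Work backward from the goal:
  through step 4 (pick(b4,rmC,left)): drop {carry(b4,left)}, keep {robot_in(rmC)}, require {ball_in(b4,rmC), free(left), robot_in(rmC)}
    → {ball_in(b4,rmC), free(left), robot_in(rmC)}
  through step 3 (drop(b3,rmC,left)): drop {free(left)}, keep {ball_in(b4,rmC), robot_in(rmC)}, require {carry(b3,left), robot_in(rmC)}
    → {ball_in(b4,rmC), carry(b3,left), robot_in(rmC)}
  through step 2 (drop(b4,rmC,right)): drop {ball_in(b4,rmC)}, keep {carry(b3,left), robot_in(rmC)}, require {carry(b4,right), robot_in(rmC)}
    → {carry(b3,left), carry(b4,right), robot_in(rmC)}
  through step 1 (go(rmD,rmC)): drop {robot_in(rmC)}, keep {carry(b3,left), carry(b4,right)}, require {robot_in(rmD)}
    → {carry(b3,left), carry(b4,right), robot_in(rmD)}

== RESULT ==
["carry(b3,left)", "carry(b4,right)", "robot_in(rmD)"]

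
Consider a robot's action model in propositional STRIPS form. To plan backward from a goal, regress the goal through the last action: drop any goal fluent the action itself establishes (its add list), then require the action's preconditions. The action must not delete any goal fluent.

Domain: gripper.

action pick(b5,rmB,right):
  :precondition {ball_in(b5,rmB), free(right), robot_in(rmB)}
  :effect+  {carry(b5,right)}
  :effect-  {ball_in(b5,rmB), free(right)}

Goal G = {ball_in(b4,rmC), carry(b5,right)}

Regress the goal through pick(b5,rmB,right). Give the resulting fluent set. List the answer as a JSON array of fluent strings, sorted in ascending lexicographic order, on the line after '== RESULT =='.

Compute (G \ add) ∪ pre:
  G ∩ del = {}  (empty — regression defined)
  G \ add = {ball_in(b4,rmC), carry(b5,right)} \ {carry(b5,right)} = {ball_in(b4,rmC)}
  ∪ pre   = {ball_in(b4,rmC)} ∪ {ball_in(b5,rmB), free(right), robot_in(rmB)}
          = {ball_in(b4,rmC), ball_in(b5,rmB), free(right), robot_in(rmB)}

== RESULT ==
["ball_in(b4,rmC)", "ball_in(b5,rmB)", "free(right)", "robot_in(rmB)"]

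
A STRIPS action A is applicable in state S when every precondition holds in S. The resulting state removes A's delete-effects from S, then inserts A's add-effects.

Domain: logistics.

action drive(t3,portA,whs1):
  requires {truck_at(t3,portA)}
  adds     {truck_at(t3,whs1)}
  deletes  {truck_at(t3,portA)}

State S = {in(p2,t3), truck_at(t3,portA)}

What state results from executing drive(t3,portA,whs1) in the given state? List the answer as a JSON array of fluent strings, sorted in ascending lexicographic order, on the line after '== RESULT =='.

Compute (S \ del) ∪ add:
  pre ⊆ S: {truck_at(t3,portA)} ⊆ S  — applicable
  S \ del = {in(p2,t3)}
  ∪ add   = {in(p2,t3), truck_at(t3,whs1)}

== RESULT ==
["in(p2,t3)", "truck_at(t3,whs1)"]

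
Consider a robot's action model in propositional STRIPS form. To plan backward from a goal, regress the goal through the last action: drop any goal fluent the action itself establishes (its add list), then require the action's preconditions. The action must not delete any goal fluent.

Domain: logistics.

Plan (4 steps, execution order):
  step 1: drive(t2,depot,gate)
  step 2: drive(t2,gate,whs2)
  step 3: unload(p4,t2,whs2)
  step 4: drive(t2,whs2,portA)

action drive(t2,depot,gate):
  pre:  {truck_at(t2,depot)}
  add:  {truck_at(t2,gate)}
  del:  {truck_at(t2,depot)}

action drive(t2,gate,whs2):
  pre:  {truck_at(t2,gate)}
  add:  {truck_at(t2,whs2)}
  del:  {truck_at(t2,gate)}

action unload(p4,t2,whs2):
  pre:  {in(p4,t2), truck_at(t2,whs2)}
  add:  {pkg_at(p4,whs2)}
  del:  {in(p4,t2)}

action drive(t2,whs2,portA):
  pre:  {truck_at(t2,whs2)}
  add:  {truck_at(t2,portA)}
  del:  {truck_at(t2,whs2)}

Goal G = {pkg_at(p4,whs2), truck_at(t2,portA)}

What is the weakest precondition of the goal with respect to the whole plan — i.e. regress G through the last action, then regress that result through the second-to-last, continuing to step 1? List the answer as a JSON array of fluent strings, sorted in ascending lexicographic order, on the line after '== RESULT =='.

Work backward from the goal:
  through step 4 (drive(t2,whs2,portA)): drop {truck_at(t2,portA)}, keep {pkg_at(p4,whs2)}, require {truck_at(t2,whs2)}
    → {pkg_at(p4,whs2), truck_at(t2,whs2)}
  through step 3 (unload(p4,t2,whs2)): drop {pkg_at(p4,whs2)}, keep {truck_at(t2,whs2)}, require {in(p4,t2), truck_at(t2,whs2)}
    → {in(p4,t2), truck_at(t2,whs2)}
  through step 2 (drive(t2,gate,whs2)): drop {truck_at(t2,whs2)}, keep {in(p4,t2)}, require {truck_at(t2,gate)}
    → {in(p4,t2), truck_at(t2,gate)}
  through step 1 (drive(t2,depot,gate)): drop {truck_at(t2,gate)}, keep {in(p4,t2)}, require {truck_at(t2,depot)}
    → {in(p4,t2), truck_at(t2,depot)}

== RESULT ==
["in(p4,t2)", "truck_at(t2,depot)"]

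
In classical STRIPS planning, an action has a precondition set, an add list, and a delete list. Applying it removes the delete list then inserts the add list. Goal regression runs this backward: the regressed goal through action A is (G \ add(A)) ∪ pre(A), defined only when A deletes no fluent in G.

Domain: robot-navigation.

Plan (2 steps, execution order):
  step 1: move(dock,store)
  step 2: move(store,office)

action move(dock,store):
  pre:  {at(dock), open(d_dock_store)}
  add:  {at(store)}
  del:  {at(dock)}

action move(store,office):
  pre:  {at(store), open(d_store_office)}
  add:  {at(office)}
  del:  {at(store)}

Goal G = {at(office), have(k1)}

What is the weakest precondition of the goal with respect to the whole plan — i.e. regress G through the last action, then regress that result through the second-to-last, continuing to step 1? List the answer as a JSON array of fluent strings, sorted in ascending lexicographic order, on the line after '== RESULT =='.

Regress step by step:
  through step 2 (move(store,office)): drop {at(office)}, keep {have(k1)}, require {at(store), open(d_store_office)}
    → {at(store), have(k1), open(d_store_office)}
  through step 1 (move(dock,store)): drop {at(store)}, keep {have(k1), open(d_store_office)}, require {at(dock), open(d_dock_store)}
    → {at(dock), have(k1), open(d_dock_store), open(d_store_office)}

== RESULT ==
["at(dock)", "have(k1)", "open(d_dock_store)", "open(d_store_office)"]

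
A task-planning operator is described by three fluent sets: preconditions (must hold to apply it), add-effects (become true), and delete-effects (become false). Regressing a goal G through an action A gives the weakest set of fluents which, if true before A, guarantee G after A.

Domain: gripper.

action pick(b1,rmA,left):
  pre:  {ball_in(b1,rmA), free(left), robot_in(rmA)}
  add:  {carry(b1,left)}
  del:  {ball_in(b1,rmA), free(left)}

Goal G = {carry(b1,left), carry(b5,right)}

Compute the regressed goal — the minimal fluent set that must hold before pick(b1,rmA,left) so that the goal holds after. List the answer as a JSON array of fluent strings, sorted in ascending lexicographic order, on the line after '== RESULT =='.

Compute (G \ add) ∪ pre:
  G ∩ del = {}  (empty — regression defined)
  G \ add = {carry(b1,left), carry(b5,right)} \ {carry(b1,left)} = {carry(b5,right)}
  ∪ pre   = {carry(b5,right)} ∪ {ball_in(b1,rmA), free(left), robot_in(rmA)}
          = {ball_in(b1,rmA), carry(b5,right), free(left), robot_in(rmA)}

== RESULT ==
["ball_in(b1,rmA)", "carry(b5,right)", "free(left)", "robot_in(rmA)"]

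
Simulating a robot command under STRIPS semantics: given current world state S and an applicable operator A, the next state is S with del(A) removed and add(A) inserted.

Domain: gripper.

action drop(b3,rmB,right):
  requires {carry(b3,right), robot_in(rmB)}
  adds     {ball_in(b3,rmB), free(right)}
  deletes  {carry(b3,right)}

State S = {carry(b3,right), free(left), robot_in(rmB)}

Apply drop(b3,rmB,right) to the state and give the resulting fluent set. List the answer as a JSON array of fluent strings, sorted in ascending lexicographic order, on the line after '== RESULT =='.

Progress:
  pre ⊆ S: {carry(b3,right), robot_in(rmB)} ⊆ S  — applicable
  S \ del = {free(left), robot_in(rmB)}
  ∪ add   = {ball_in(b3,rmB), free(left), free(right), robot_in(rmB)}

== RESULT ==
["ball_in(b3,rmB)", "free(left)", "free(right)", "robot_in(rmB)"]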